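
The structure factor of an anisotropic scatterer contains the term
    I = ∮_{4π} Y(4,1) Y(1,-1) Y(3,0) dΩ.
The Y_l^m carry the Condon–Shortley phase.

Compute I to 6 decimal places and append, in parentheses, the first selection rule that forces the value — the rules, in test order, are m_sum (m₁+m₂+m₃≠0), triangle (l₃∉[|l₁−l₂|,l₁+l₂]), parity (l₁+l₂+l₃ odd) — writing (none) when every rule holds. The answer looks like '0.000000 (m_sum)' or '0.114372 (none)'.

Rules hold: Σm=0, L=8 even, 3≤3≤5.
N = 9·3·7 = 189
Δ = 2!·6!·0!/9! = 1/252
Racah Σ t=1..1: t=1:−1/36 = -1/36
⇒ 3j(4 1 3; 0 0 0)² = 4/63, sgn +1
Racah Σ t=0..0: t=0:+1/72 = 1/72
⇒ 3j(4 1 3; 1 -1 0)² = 5/126, sgn -1
4πI² = N·(3j₀)²·(3jₘ)² = 10/21
I = -1·√(0.47619/4π) = -0.19466390
No selection rule forces the value: the integral is nonzero (none).

-0.194664 (none)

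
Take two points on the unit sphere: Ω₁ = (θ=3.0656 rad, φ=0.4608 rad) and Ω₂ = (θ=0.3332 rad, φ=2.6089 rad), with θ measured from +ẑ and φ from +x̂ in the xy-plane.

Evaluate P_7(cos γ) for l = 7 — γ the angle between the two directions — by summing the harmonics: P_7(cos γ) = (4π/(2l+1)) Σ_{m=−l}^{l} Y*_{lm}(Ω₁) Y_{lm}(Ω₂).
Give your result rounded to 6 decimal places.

Addition theorem: P_7(cos γ) = (4π/15) Σ_m Y*_{lm}(Ω₁) Y_{lm}(Ω₂), m = −7…7:
  m=-7: Y*=-0.00000 - 0.00000j  Y=0.00017 + 0.00011j  product -0.00000 - 0.00000j
  m=-6: Y*=0.00000 - 0.00000j  Y=-0.00216 - 0.00012j  product -0.00000 + 0.00000j
  m=-5: Y*=-0.00001 + 0.00001j  Y=0.01294 - 0.00670j  product -0.00000 + 0.00000j
  m=-4: Y*=0.00006 - 0.00023j  Y=-0.03629 + 0.05789j  product 0.00001 + 0.00001j
  m=-3: Y*=0.00071 + 0.00374j  Y=0.00613 - 0.22482j  product 0.00085 - 0.00014j
  m=-2: Y*=-0.02554 - 0.03366j  Y=0.23593 + 0.42637j  product 0.00832 - 0.01883j
  m=-1: Y*=0.26728 + 0.13269j  Y=-0.47377 - 0.27930j  product -0.08957 - 0.13752j
  m=+0: Y*=-1.00597 + 0.00000j  Y=-0.05383 + 0.00000j  product 0.05415 + 0.00000j
  m=+1: Y*=-0.26728 + 0.13269j  Y=0.47377 - 0.27930j  product -0.08957 + 0.13752j
  m=+2: Y*=-0.02554 + 0.03366j  Y=0.23593 - 0.42637j  product 0.00832 + 0.01883j
  m=+3: Y*=-0.00071 + 0.00374j  Y=-0.00613 - 0.22482j  product 0.00085 + 0.00014j
  m=+4: Y*=0.00006 + 0.00023j  Y=-0.03629 - 0.05789j  product 0.00001 - 0.00001j
  m=+5: Y*=0.00001 + 0.00001j  Y=-0.01294 - 0.00670j  product -0.00000 - 0.00000j
  m=+6: Y*=0.00000 + 0.00000j  Y=-0.00216 + 0.00012j  product -0.00000 - 0.00000j
  m=+7: Y*=0.00000 - 0.00000j  Y=-0.00017 + 0.00011j  product -0.00000 + 0.00000j
Σ over m = -0.10663 + 0.00000j; ×(4π/15) → -0.08933 + 0.00000j. Real part: -0.089328

-0.089328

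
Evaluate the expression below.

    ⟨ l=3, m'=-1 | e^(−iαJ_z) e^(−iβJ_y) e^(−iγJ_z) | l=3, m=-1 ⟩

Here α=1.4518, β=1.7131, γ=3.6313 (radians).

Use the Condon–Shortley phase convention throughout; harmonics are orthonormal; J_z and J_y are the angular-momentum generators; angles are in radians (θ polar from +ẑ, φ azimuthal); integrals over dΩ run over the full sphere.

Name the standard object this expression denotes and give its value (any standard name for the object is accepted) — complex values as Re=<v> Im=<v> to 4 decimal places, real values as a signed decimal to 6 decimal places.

This is a Wigner D-matrix element — the rotation-matrix element ⟨l m'| R(α,β,γ) |l m⟩ in the angular-momentum basis.
First d^3_{-1,-1}(β=1.7131), then the phase factors e^{-i(-1)α} and e^{-i(-1)γ}:
c=cos(1.713100/2)=0.655048, s=sin(1.713100/2)=0.755587; N=√[2·24·2·24]=48.000000
Admissible k: 0..2 (factorial args all ≥0)
  k=0: (−1)^0·48.0000/(48)·0.6550^6·0.7556^0 = +0.079002
  k=1: (−1)^1·48.0000/(6)·0.6550^4·0.7556^2 = -0.840915
  k=2: (−1)^2·48.0000/(8)·0.6550^2·0.7556^4 = +0.839143
d^3_{-1,-1}(1.7131) = +0.079002 -0.840915 +0.839143 = +0.077230
Attach z-rotation phases: D = e^{-i(-1)(1.4518)}·(+0.077230)·e^{-i(-1)(3.6313)} = +0.027979-0.071984i

Wigner D-matrix element, Re=0.0280 Im=-0.0720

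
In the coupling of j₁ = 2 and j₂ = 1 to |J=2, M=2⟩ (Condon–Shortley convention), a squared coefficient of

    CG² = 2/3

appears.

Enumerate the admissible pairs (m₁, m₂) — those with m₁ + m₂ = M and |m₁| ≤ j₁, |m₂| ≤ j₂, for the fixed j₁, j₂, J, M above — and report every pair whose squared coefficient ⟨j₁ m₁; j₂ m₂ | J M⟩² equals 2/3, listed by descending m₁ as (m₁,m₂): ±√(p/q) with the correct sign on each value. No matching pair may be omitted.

(2,0): +√(2/3)

Admissible pairs with m₁+m₂ = M = 2: (1,1), (2,0)
  (m₁,m₂)=(2,0): CG² = 2/3, CG = +√(2/3)   ← matches the target
  (m₁,m₂)=(1,1): CG² = 1/3, CG = −√(1/3)
Pairs with CG² = 2/3: (2,0): +√(2/3)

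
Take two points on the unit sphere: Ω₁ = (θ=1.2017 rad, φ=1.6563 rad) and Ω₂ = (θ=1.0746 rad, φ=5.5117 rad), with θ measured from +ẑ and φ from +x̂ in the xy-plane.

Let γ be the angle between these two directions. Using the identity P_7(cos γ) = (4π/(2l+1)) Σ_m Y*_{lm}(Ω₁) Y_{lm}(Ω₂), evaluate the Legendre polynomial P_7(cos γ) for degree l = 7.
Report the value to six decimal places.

Summing Y*_{l m}(θ₁,φ₁)·Y_{l m}(θ₂,φ₂) over m ∈ [−7, 7]; prefactor 4π/(2·7+1) = 0.837758:
  m=-7: (0.172935, -0.253580) × (0.129146, -0.157114) = (-0.017507, -0.059919)  (running Σ = (-0.017507, -0.059919))
  m=-6: (-0.387057, -0.218042) × (-0.034351, -0.410540) = (-0.076219, 0.166392)  (running Σ = (-0.093726, 0.106473))
  m=-5: (-0.074295, 0.163063) × (-0.283439, -0.246514) = (0.061255, -0.027904)  (running Σ = (-0.032471, 0.078569))
  m=-4: (-0.246837, -0.087875) × (0.011156, -0.000621) = (-0.002808, -0.000827)  (running Σ = (-0.035279, 0.077742))
  m=-3: (-0.072134, 0.275017) × (0.234966, -0.255447) = (0.053303, 0.083046)  (running Σ = (0.018024, 0.160788))
  m=-2: (-0.150243, -0.025946) × (-0.004144, -0.148898) = (-0.003241, 0.022478)  (running Σ = (0.014783, 0.183266))
  m=-1: (-0.026106, 0.304574) × (0.207951, 0.202243) = (-0.067027, 0.058057)  (running Σ = (-0.052243, 0.241323))
  m=0: (-0.118116, -0.000000) × (0.188242, 0.000000) = (-0.022234, -0.000000)  (running Σ = (-0.074478, 0.241323))
  m=1: (0.026106, 0.304574) × (-0.207951, 0.202243) = (-0.067027, -0.058057)  (running Σ = (-0.141504, 0.183266))
  m=2: (-0.150243, 0.025946) × (-0.004144, 0.148898) = (-0.003241, -0.022478)  (running Σ = (-0.144745, 0.160788))
  m=3: (0.072134, 0.275017) × (-0.234966, -0.255447) = (0.053303, -0.083046)  (running Σ = (-0.091442, 0.077742))
  m=4: (-0.246837, 0.087875) × (0.011156, 0.000621) = (-0.002808, 0.000827)  (running Σ = (-0.094250, 0.078569))
  m=5: (0.074295, 0.163063) × (0.283439, -0.246514) = (0.061255, 0.027904)  (running Σ = (-0.032995, 0.106473))
  m=6: (-0.387057, 0.218042) × (-0.034351, 0.410540) = (-0.076219, -0.166392)  (running Σ = (-0.109214, -0.059919))
  m=7: (-0.172935, -0.253580) × (-0.129146, -0.157114) = (-0.017507, 0.059919)  (running Σ = (-0.126721, -0.000000))
Total Σ_m = (-0.126721, -0.000000). Multiply by 0.837758: (-0.106161, -0.000000). P_7(cos γ) = -0.106161

-0.106161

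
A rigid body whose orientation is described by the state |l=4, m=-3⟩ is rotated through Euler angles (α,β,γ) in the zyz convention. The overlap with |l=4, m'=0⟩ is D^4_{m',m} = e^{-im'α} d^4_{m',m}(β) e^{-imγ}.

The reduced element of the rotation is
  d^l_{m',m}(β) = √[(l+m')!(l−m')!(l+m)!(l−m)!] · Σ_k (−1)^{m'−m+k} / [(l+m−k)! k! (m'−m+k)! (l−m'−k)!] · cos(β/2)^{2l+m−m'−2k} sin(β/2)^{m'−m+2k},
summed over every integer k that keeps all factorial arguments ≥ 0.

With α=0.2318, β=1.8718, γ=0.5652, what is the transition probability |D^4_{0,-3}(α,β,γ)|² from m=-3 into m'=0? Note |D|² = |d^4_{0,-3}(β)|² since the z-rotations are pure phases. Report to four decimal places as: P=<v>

D^4_{0,-3}(0.2318,1.8718,0.5652) = e^{-i·0·0.2318}·d^4_{0,-3}(1.8718)·e^{-i·-3·0.5652}. Compute d first:
c=cos(1.871800/2)=0.593094, s=sin(1.871800/2)=0.805133; N=√[24·24·1·5040]=1703.830978
The bounds max(0,m−m')=0 and min(l+m,l−m')=1 give 2 terms
  k=0: (−1)^3·1703.8310/(144)·0.5931^5·0.8051^3 = -0.453195
  k=1: (−1)^4·1703.8310/(144)·0.5931^3·0.8051^5 = +0.835167
d^4_{0,-3}(1.8718) = -0.453195 +0.835167 = +0.381972
|D^4_{0,-3}|² = |d^4_{0,-3}(β)|² = (+0.381972)² = 0.145903 (the z-rotation phases have unit modulus)

P=0.1459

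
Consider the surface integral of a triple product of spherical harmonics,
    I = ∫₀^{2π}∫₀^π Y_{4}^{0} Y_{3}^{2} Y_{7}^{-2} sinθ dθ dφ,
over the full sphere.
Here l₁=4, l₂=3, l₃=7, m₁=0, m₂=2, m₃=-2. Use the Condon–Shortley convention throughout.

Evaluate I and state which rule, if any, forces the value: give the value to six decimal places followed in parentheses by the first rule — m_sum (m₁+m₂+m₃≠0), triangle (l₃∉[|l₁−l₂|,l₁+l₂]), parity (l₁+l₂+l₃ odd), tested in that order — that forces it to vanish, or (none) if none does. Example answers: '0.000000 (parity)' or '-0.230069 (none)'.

Checks pass: Σm=0; 14 even; l₃=7∈[1,7].
(2·4+1)(2·3+1)(2·7+1) = 945
Δ: 0! 8! 6! / 15! → 1/45045
sum: t=0:+1/20736 = 1/20736
3j²(4 3 7; 0 0 0) = Δ·Π!·Σ² = 35/1287  (sign -1)
sum: t=0:+1/69120 = 1/69120
3j²(4 3 7; 0 2 -2) = Δ·Π!·Σ² = 2/143  (sign -1)
combine: 4πI² = 945·35/1287·2/143 = 7350/20449
take √, sign +1: I = 0.16912301
No selection rule forces the value: the integral is nonzero (none).

0.169123 (none)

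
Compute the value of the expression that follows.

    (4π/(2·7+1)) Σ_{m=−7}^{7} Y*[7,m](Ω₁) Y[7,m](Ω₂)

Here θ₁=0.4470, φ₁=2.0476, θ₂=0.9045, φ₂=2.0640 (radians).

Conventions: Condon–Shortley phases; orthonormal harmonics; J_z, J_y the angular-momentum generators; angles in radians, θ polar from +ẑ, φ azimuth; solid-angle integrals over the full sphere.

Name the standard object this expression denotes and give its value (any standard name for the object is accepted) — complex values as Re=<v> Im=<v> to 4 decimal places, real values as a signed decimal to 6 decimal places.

This sum is the spherical-harmonic addition theorem: it equals the Legendre polynomial P_l(cos γ) of the angle γ between the two directions.
Addition theorem: P_7(cos γ) = (4π/15) Σ_m Y*_{lm}(Ω₁) Y_{lm}(Ω₂), m = −7…7:
  m=-7: Y*=-0.000275+0.001383i  Y=-0.028374-0.088325i  product +0.000130-0.000015i
  m=-6: Y*=+0.010575-0.003050i  Y=+0.268392+0.049497i  product +0.002989-0.000295i
  m=-5: Y*=-0.036419-0.038504i  Y=-0.273224+0.340947i  product +0.023079-0.001897i
  m=-4: Y*=-0.057742+0.165113i  Y=-0.133270-0.313447i  product +0.059449-0.003905i
  m=-3: Y*=+0.388288-0.054871i  Y=-0.071932-0.006577i  product -0.028291+0.001393i
  m=-2: Y*=-0.306769-0.432268i  Y=+0.202858-0.306682i  product -0.194799+0.006392i
  m=-1: Y*=-0.103060+0.199513i  Y=+0.041599+0.077392i  product -0.019728+0.000324i
  m=+0: Y*=-0.395308-0.000000i  Y=+0.342614+0.000000i  product -0.135438-0.000000i
  m=+1: Y*=+0.103060+0.199513i  Y=-0.041599+0.077392i  product -0.019728-0.000324i
  m=+2: Y*=-0.306769+0.432268i  Y=+0.202858+0.306682i  product -0.194799-0.006392i
  m=+3: Y*=-0.388288-0.054871i  Y=+0.071932-0.006577i  product -0.028291-0.001393i
  m=+4: Y*=-0.057742-0.165113i  Y=-0.133270+0.313447i  product +0.059449+0.003905i
  m=+5: Y*=+0.036419-0.038504i  Y=+0.273224+0.340947i  product +0.023079+0.001897i
  m=+6: Y*=+0.010575+0.003050i  Y=+0.268392-0.049497i  product +0.002989+0.000295i
  m=+7: Y*=+0.000275+0.001383i  Y=+0.028374-0.088325i  product +0.000130+0.000015i
Σ over m = -0.449780-0.000000i; ×(4π/15) → -0.376806-0.000000i. Real part: -0.376806

Legendre polynomial (addition theorem), -0.376806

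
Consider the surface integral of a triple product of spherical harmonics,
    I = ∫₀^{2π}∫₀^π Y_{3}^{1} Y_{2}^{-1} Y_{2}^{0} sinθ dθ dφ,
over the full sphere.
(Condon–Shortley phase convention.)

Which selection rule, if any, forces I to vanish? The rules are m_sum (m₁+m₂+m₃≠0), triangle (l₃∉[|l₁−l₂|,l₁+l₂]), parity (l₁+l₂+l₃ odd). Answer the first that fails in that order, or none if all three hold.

m₁+m₂+m₃ = 1 − 1 + 0 = 0  ✓
triangle: |3−2|=1 ≤ l₃=2 ≤ 3+2=5  ✓
parity: l₁+l₂+l₃ = 7 is odd  ✗

parity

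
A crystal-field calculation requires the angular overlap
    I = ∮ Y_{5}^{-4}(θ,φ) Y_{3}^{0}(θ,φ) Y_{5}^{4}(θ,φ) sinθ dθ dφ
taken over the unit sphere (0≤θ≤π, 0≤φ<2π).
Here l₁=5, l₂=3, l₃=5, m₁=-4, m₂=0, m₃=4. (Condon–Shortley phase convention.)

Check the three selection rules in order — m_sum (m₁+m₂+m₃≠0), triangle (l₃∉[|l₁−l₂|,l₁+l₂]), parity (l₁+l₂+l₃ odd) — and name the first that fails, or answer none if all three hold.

parity

m₁+m₂+m₃ = -4 + 0 + 4 = 0  ✓
triangle: |5−3|=2 ≤ l₃=5 ≤ 5+3=8  ✓
parity: l₁+l₂+l₃ = 13 is odd  ✗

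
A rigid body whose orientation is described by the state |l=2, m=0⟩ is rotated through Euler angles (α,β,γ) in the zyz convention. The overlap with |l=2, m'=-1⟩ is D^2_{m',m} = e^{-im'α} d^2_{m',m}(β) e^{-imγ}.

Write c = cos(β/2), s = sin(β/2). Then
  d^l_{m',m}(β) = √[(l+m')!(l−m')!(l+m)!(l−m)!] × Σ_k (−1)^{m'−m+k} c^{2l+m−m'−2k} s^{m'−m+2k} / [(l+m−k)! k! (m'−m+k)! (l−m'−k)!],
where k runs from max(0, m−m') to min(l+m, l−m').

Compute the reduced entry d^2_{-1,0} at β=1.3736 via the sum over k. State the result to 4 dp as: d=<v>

d^2_{-1,0}(β=1.3736) via the finite sum:
Half-angle: c=0.773279, s=0.634066. N=√(1·6·2·2)=4.898979
k: max(0,(0)−(-1))=1 … min(2+(0),2−(-1))=2
  k=1: (−1)^0·4.8990/(2)·0.7733^3·0.6341^1 = +0.718156
  k=2: (−1)^1·4.8990/(2)·0.7733^1·0.6341^3 = -0.482853
d^2_{-1,0}(1.3736) = +0.718156 -0.482853 = +0.235303

d=0.2353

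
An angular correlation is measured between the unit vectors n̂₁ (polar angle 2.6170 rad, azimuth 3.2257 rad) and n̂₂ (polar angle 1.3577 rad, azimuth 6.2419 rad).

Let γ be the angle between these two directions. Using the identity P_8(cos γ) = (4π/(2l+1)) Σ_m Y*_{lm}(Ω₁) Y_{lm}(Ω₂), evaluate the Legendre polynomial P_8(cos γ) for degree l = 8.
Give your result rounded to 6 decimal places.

Term-by-term m-sum for l=8 (normalisation 4π/17 = 0.739198):
  [-8]  conj(Y_{8,-8})(Ω₁) = +0.001596+0.001272i ; Y_{8,-8}(Ω₂) = +0.406020+0.139200i ; Δ = +0.000471+0.000739i
  [-7]  conj(Y_{8,-7})(Ω₁) = +0.011734+0.007836i ; Y_{8,-7}(Ω₂) = +0.356094+0.105874i ; Δ = +0.003349+0.004033i
  [-6]  conj(Y_{8,-6})(Ω₁) = +0.053251+0.029413i ; Y_{8,-6}(Ω₂) = -0.104692-0.026477i ; Δ = -0.004796-0.004489i
  [-5]  conj(Y_{8,-5})(Ω₁) = +0.166809+0.074600i ; Y_{8,-5}(Ω₂) = -0.349657-0.073222i ; Δ = -0.052864-0.038298i
  [-4]  conj(Y_{8,-4})(Ω₁) = +0.361741+0.126510i ; Y_{8,-4}(Ω₂) = -0.010008-0.001668i ; Δ = -0.003409-0.001869i
  [-3]  conj(Y_{8,-3})(Ω₁) = +0.497580+0.128285i ; Y_{8,-3}(Ω₂) = +0.327776+0.040806i ; Δ = +0.157860+0.062353i
  [-2]  conj(Y_{8,-2})(Ω₁) = +0.286324+0.048623i ; Y_{8,-2}(Ω₂) = +0.062247+0.005151i ; Δ = +0.017572+0.004502i
  [-1]  conj(Y_{8,-1})(Ω₁) = -0.258096-0.021759i ; Y_{8,-1}(Ω₂) = -0.314001-0.012971i ; Δ = +0.080760+0.010180i
  [+0]  conj(Y_{8,0})(Ω₁) = -0.391860-0.000000i ; Y_{8,0}(Ω₂) = -0.077614+0.000000i ; Δ = +0.030414+0.000000i
  [+1]  conj(Y_{8,1})(Ω₁) = +0.258096-0.021759i ; Y_{8,1}(Ω₂) = +0.314001-0.012971i ; Δ = +0.080760-0.010180i
  [+2]  conj(Y_{8,2})(Ω₁) = +0.286324-0.048623i ; Y_{8,2}(Ω₂) = +0.062247-0.005151i ; Δ = +0.017572-0.004502i
  [+3]  conj(Y_{8,3})(Ω₁) = -0.497580+0.128285i ; Y_{8,3}(Ω₂) = -0.327776+0.040806i ; Δ = +0.157860-0.062353i
  [+4]  conj(Y_{8,4})(Ω₁) = +0.361741-0.126510i ; Y_{8,4}(Ω₂) = -0.010008+0.001668i ; Δ = -0.003409+0.001869i
  [+5]  conj(Y_{8,5})(Ω₁) = -0.166809+0.074600i ; Y_{8,5}(Ω₂) = +0.349657-0.073222i ; Δ = -0.052864+0.038298i
  [+6]  conj(Y_{8,6})(Ω₁) = +0.053251-0.029413i ; Y_{8,6}(Ω₂) = -0.104692+0.026477i ; Δ = -0.004796+0.004489i
  [+7]  conj(Y_{8,7})(Ω₁) = -0.011734+0.007836i ; Y_{8,7}(Ω₂) = -0.356094+0.105874i ; Δ = +0.003349-0.004033i
  [+8]  conj(Y_{8,8})(Ω₁) = +0.001596-0.001272i ; Y_{8,8}(Ω₂) = +0.406020-0.139200i ; Δ = +0.000471-0.000739i
Total Σ_m = +0.428301-0.000000i. Multiply by 0.739198: +0.316599-0.000000i. P_8(cos γ) = 0.316599

0.316599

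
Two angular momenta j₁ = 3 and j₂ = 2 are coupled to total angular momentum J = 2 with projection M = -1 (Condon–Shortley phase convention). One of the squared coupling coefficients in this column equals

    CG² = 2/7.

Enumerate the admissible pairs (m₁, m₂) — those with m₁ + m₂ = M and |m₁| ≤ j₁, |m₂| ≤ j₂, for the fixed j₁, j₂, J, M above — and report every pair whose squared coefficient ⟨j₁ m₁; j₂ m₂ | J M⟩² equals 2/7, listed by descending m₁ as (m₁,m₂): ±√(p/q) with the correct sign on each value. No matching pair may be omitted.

Admissible pairs with m₁+m₂ = M = -1: (-3,2), (-2,1), (-1,0), (0,-1), (1,-2)
  (m₁,m₂)=(1,-2): CG² = 3/14, CG = +√(3/14)
  (m₁,m₂)=(0,-1): CG² = 2/7, CG = −√(2/7)   ← matches the target
  (m₁,m₂)=(-1,0): CG² = 1/7, CG = +√(1/7)
  (m₁,m₂)=(-2,1): CG² = 0/1, CG = 0
  (m₁,m₂)=(-3,2): CG² = 5/14, CG = −√(5/14)
Pairs with CG² = 2/7: (0,-1): −√(2/7)

(0,-1): −√(2/7)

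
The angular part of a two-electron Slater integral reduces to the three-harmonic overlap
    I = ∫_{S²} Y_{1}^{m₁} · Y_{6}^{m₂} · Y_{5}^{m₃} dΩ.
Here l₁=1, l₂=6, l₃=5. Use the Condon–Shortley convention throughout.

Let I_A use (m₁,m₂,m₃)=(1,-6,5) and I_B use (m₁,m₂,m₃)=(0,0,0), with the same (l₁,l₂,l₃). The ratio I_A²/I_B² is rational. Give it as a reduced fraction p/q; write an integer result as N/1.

11/6

l's match ⇒ only the (l;m) 3-j factors differ between A and B.
A: triangle coeff Δ(1,6,5) = 1/858; Σ_t [0,0]: t=0:+1/7257600 = 1/7257600; (3j)²=1/13 [(1 6 5; 1 -6 5)], sign=+1
B: triangle coeff Δ(1,6,5) = 1/858; Σ_t [1,1]: t=1:−1/14400 = -1/14400; (3j)²=6/143 [(1 6 5; 0 0 0)], sign=+1
I_A²/I_B² = (1/13)/(6/143) = 11/6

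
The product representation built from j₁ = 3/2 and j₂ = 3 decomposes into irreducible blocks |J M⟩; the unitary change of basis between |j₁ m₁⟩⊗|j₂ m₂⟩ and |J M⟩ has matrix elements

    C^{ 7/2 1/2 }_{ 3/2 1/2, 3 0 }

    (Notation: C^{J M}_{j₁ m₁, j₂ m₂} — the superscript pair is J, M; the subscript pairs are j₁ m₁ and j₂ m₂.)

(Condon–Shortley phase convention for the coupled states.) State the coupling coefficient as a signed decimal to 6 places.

+0.308607  (= +√(2/21))

j₁+j₂−J=1  J+j₁−j₂=2  J−j₁+j₂=5  j₁+j₂+J+1=9
(j₁±m₁, j₂±m₂, J±M) = (2,1,3,3,4,3)
P² = 384/7
sum k=0..1:
  [0] +1/12 = 1/12
  [1] −1/24 = -1/24
S = 1/24
C² = P²·S² = 2/21 ; C = +0.308607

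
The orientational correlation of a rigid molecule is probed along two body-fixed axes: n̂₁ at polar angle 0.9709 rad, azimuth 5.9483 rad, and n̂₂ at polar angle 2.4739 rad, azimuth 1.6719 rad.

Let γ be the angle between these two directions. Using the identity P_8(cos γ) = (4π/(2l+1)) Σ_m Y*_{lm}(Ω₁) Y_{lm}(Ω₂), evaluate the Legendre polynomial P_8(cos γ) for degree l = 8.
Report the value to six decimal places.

Addition theorem: P_8(cos γ) = (4π/17) Σ_m Y*_{lm}(Ω₁) Y_{lm}(Ω₂), m = −8…8:
  m=-8: (-0.099369-0.049543i) × (+0.007687-0.008056i) = -0.001163+0.000420i  (running Σ = -0.001163+0.000420i)
  m=-7: (-0.212216-0.217370i) × (-0.036722-0.042920i) = -0.001537+0.017090i  (running Σ = -0.002700+0.017510i)
  m=-6: (-0.191075-0.407437i) × (-0.143754+0.099751i) = +0.068110+0.039511i  (running Σ = +0.065410+0.057021i)
  m=-5: (-0.032399-0.311517i) × (+0.175858+0.317727i) = +0.093280-0.065077i  (running Σ = +0.158690-0.008056i)
  m=-4: (-0.024608+0.104506i) × (+0.442585-0.189429i) = +0.008906+0.050914i  (running Σ = +0.167596+0.042858i)
  m=-3: (-0.197073+0.310090i) × (-0.087364-0.279147i) = +0.103778+0.027922i  (running Σ = +0.271373+0.070780i)
  m=-2: (-0.065252+0.051672i) × (+0.181279-0.037164i) = -0.009909+0.011792i  (running Σ = +0.261465+0.082572i)
  m=-1: (+0.311238-0.108308i) × (-0.039991-0.394195i) = -0.055141-0.118357i  (running Σ = +0.206323-0.035785i)
  m=0: (+0.135198-0.000000i) × (+0.064022+0.000000i) = +0.008656+0.000000i  (running Σ = +0.214979-0.035785i)
  m=1: (-0.311238-0.108308i) × (+0.039991-0.394195i) = -0.055141+0.118357i  (running Σ = +0.159838+0.082572i)
  m=2: (-0.065252-0.051672i) × (+0.181279+0.037164i) = -0.009909-0.011792i  (running Σ = +0.149929+0.070780i)
  m=3: (+0.197073+0.310090i) × (+0.087364-0.279147i) = +0.103778-0.027922i  (running Σ = +0.253707+0.042858i)
  m=4: (-0.024608-0.104506i) × (+0.442585+0.189429i) = +0.008906-0.050914i  (running Σ = +0.262612-0.008056i)
  m=5: (+0.032399-0.311517i) × (-0.175858+0.317727i) = +0.093280+0.065077i  (running Σ = +0.355892+0.057021i)
  m=6: (-0.191075+0.407437i) × (-0.143754-0.099751i) = +0.068110-0.039511i  (running Σ = +0.424002+0.017510i)
  m=7: (+0.212216-0.217370i) × (+0.036722-0.042920i) = -0.001537-0.017090i  (running Σ = +0.422465+0.000420i)
  m=8: (-0.099369+0.049543i) × (+0.007687+0.008056i) = -0.001163-0.000420i  (running Σ = +0.421302-0.000000i)
Accumulated sum +0.421302-0.000000i; after 4π/(2l+1) scaling, +0.311426-0.000000i ⇒ P_8 = 0.311426

0.311426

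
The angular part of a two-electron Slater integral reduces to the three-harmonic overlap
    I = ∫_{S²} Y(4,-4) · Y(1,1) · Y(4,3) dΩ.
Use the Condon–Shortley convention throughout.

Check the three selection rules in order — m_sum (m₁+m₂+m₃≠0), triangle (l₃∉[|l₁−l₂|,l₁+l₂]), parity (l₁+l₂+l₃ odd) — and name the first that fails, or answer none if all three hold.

parity

m₁+m₂+m₃ = -4 + 1 + 3 = 0  ✓
triangle: |4−1|=3 ≤ l₃=4 ≤ 4+1=5  ✓
parity: l₁+l₂+l₃ = 9 is odd  ✗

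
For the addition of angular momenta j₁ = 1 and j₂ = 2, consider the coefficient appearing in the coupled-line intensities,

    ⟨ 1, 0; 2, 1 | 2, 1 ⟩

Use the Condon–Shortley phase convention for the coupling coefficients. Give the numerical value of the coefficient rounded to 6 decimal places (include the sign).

√[5·1!1!3!/6! · 1!1!3!1!3!1!] = √(3/2)
  +(−1)^0/∏(0,1,1,3,0,0)! = 1/6  (running 1/6)
  +(−1)^1/∏(1,0,0,2,1,1)! = -1/2  (running -1/3)
⟨..|..⟩ = √(3/2)·(-1/3) = -0.408248

−√(1/6) = -0.408248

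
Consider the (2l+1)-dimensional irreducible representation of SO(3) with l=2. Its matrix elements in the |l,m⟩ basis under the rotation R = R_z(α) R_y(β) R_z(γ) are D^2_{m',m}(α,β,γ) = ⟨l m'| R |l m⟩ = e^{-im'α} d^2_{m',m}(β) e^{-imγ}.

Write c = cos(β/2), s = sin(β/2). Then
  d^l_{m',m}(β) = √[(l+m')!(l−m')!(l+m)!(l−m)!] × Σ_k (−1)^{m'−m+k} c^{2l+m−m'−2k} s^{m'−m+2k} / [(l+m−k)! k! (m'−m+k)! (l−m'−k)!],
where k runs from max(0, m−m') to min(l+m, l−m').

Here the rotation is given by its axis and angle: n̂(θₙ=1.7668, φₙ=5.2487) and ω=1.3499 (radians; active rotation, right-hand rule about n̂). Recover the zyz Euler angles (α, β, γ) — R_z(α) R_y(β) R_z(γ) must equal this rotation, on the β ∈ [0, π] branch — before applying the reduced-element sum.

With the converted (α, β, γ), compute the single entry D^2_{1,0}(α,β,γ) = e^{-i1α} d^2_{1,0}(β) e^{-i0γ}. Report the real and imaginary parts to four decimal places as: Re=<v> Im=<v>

Axis–angle → zyz. n̂ = (sinθₙcosφₙ, sinθₙsinφₙ, cosθₙ) = (+0.501185, -0.843140, -0.194751), ω = 1.3499.
R = I cosω + sinω [n̂]ₓ + (1−cosω) n̂n̂ᵀ gives
  R = [+0.415254, -0.139964, -0.898874; -0.520001, +0.774232, -0.360782; +0.746433, +0.617232, +0.248722]
β = atan2(√(R₁₃²+R₂₃²), R₃₃) = 1.319436; α = atan2(R₂₃, R₁₃) mod 2π = 3.523280; γ = atan2(R₃₂, −R₃₁) mod 2π = 2.450658
D^2_{1,0}(3.5233,1.3194,2.4507) = e^{-i·1·3.5233}·d^2_{1,0}(1.3194)·e^{-i·0·2.4507}. Compute d first:
With c≡cos(β/2)=0.790165 and s≡sin(β/2)=0.612894, N=[6·1·2·2]^{1/2}=4.898979
The bounds max(0,m−m')=0 and min(l+m,l−m')=1 give 2 terms
  k=0: (−1)^1·4.8990/(2)·0.7902^3·0.6129^1 = -0.740653
  k=1: (−1)^2·4.8990/(2)·0.7902^1·0.6129^3 = +0.445604
d^2_{1,0}(1.3194) = -0.740653 +0.445604 = -0.295048
Attach z-rotation phases: D = e^{-i(1)(3.5233)}·(-0.295048)·e^{-i(0)(2.4507)} = +0.273816-0.109902i

Re=0.2738 Im=-0.1099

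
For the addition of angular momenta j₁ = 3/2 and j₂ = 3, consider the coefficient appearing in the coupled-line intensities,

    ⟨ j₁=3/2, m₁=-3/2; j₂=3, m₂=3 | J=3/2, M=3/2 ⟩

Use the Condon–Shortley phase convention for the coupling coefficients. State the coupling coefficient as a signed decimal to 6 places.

j₁+j₂−J=3  J+j₁−j₂=0  J−j₁+j₂=3  j₁+j₂+J+1=7
(j₁±m₁, j₂±m₂, J±M) = (0,3,6,0,3,0)
P² = 5184/7
sum k=3..3:
  [3] −1/36 = -1/36
S = -1/36
C² = P²·S² = 4/7 ; C = -0.755929

-0.755929  (= −√(4/7))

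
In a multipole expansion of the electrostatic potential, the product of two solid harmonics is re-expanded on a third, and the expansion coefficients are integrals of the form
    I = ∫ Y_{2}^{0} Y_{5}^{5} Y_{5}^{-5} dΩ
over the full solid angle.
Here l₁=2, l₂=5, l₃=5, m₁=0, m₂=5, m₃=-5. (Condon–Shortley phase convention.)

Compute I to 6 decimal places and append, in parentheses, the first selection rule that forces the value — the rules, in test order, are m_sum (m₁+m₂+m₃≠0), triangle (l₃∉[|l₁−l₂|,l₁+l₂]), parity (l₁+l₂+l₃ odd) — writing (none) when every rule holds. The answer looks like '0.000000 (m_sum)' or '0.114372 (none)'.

m-sum 0 ✓  L=12 even ✓  3≤5≤7 ✓
Π(2lᵢ+1) = 5×11×11 = 605
triangle coeff Δ(2,5,5) = 1/38610
Σ_t [0,2]: t=0:+1/2880 t=1:−1/576 t=2:+1/2880 = -1/960
(3j)²=10/429 [(2 5 5; 0 0 0)], sign=+1
Σ_t [2,2]: t=2:+1/161280 = 1/161280
(3j)²=15/286 [(2 5 5; 0 5 -5)], sign=+1
⇒ 4πI² = 125/169
I = (+1)√(125/169/(4π)) = 0.24260890
No selection rule forces the value: the integral is nonzero (none).

0.242609 (none)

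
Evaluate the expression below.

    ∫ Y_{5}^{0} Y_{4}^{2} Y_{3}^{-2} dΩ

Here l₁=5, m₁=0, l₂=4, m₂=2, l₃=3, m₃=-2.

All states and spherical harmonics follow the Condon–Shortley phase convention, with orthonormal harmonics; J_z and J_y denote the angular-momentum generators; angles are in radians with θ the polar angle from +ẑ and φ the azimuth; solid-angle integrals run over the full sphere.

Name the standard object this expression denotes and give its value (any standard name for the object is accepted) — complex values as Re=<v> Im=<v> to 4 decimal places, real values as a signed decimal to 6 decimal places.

This is a Gaunt coefficient — the integral of a triple product of spherical harmonics over the sphere.
Rules hold: Σm=0, L=12 even, 1≤3≤9.
N = 11·9·7 = 693
Δ = 6!·4!·2!/13! = 1/180180
Racah Σ t=2..4: t=2:+1/576 t=3:−1/144 t=4:+1/576 = -1/288
⇒ 3j(5 4 3; 0 0 0)² = 20/1001, sgn +1
Racah Σ t=4..5: t=4:+1/576 t=5:−1/2880 = 1/720
⇒ 3j(5 4 3; 0 2 -2)² = 80/3003, sgn -1
4πI² = N·(3j₀)²·(3jₘ)² = 4800/13013
I = -1·√(0.368862/4π) = -0.17132746

Gaunt coefficient, -0.171327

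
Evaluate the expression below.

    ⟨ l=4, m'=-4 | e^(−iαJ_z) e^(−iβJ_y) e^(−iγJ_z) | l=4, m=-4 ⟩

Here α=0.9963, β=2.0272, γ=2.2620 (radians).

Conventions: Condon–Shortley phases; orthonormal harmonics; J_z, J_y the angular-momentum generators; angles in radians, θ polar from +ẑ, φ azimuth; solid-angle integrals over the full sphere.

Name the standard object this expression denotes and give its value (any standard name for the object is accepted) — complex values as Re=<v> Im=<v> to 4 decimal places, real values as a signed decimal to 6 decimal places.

Wigner D-matrix element, Re=0.0055 Im=0.0028

This is a Wigner D-matrix element — the rotation-matrix element ⟨l m'| R(α,β,γ) |l m⟩ in the angular-momentum basis.
Split into d^4_{-4,-4}(β=2.0272) × two z-phases.
c=cos(2.027200/2)=0.528809, s=sin(2.027200/2)=0.848741; N=√[1·40320·1·40320]=40320.000000
The bounds max(0,m−m')=0 and min(l+m,l−m')=0 give 1 term
  k=0: (−1)^0·40320.0000/(40320)·0.5288^8·0.8487^0 = +0.006115
d^4_{-4,-4}(2.0272) = +0.006115
Phases: e^{-i·(-4)·0.9963}=-0.664772-0.747046i, e^{-i·(-4)·2.2620}=-0.929855+0.367926i ⇒ D=+0.005461+0.002752i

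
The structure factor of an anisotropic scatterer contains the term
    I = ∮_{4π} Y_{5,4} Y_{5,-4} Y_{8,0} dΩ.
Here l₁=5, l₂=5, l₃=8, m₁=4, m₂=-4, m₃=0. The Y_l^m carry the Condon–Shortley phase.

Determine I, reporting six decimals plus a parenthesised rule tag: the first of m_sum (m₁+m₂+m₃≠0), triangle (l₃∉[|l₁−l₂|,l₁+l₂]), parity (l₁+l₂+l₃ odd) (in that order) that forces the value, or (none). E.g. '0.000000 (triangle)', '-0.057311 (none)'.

Rules hold: Σm=0, L=18 even, 0≤8≤10.
N = 11·11·17 = 2057
Δ = 2!·8!·8!/19! = 1/37413090
Racah Σ t=0..2: t=0:+1/1036800 t=1:−1/331776 t=2:+1/1036800 = -1/921600
⇒ 3j(5 5 8; 0 0 0)² = 490/46189, sgn -1
Racah Σ t=0..1: t=0:+1/50803200 t=1:−1/1625702400 = 31/1625702400
⇒ 3j(5 5 8; 4 -4 0)² = 961/461890, sgn +1
4πI² = N·(3j₀)²·(3jₘ)² = 47089/1037153
I = -1·√(0.0454022/4π) = -0.06010815
No selection rule forces the value: the integral is nonzero (none).

-0.060108 (none)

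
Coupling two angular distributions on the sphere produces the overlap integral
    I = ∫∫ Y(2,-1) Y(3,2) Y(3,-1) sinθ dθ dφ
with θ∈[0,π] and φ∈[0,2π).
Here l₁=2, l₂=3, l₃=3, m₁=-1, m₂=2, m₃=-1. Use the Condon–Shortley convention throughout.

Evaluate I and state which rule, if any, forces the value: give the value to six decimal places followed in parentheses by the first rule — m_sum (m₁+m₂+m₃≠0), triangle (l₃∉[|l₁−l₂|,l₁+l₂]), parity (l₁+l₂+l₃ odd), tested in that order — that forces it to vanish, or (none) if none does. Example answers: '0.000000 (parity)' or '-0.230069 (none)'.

0.162868 (none)

Checks pass: Σm=0; 8 even; l₃=3∈[1,5].
(2·2+1)(2·3+1)(2·3+1) = 245
Δ: 2! 2! 4! / 9! → 1/3780
sum: t=0:+1/24 t=1:−1/4 t=2:+1/24 = -1/6
3j²(2 3 3; 0 0 0) = Δ·Π!·Σ² = 4/105  (sign +1)
sum: t=1:−1/48 t=2:+1/12 = 1/16
3j²(2 3 3; -1 2 -1) = Δ·Π!·Σ² = 1/28  (sign +1)
combine: 4πI² = 245·4/105·1/28 = 1/3
take √, sign +1: I = 0.16286750
No selection rule forces the value: the integral is nonzero (none).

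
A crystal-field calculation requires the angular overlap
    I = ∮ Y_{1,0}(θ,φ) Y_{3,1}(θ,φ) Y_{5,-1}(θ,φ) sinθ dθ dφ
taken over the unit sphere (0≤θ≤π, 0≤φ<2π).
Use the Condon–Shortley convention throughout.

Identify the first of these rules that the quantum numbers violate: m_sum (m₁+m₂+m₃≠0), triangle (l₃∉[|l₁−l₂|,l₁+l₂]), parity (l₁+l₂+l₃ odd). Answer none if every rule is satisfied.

m₁+m₂+m₃ = 0 + 1 − 1 = 0  ✓
triangle: need |l₁−l₂| ≤ l₃ ≤ l₁+l₂ = [2,4]; l₃=5 is outside  ✗
parity: l₁+l₂+l₃ = 9 is odd

triangle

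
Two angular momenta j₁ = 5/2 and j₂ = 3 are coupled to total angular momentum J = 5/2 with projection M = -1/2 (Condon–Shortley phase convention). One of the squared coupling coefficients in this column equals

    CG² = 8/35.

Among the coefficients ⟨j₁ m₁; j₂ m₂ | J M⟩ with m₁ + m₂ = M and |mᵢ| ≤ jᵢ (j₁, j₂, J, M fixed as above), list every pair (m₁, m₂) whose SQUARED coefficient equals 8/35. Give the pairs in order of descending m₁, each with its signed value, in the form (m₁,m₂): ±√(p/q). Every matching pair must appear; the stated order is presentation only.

(1/2,-1): −√(8/35)

Admissible pairs with m₁+m₂ = M = -1/2: (-5/2,2), (-3/2,1), (-1/2,0), (1/2,-1), (3/2,-2), (5/2,-3)
  (m₁,m₂)=(5/2,-3): CG² = 5/21, CG = +√(5/21)
  (m₁,m₂)=(3/2,-2): CG² = 1/14, CG = +√(1/14)
  (m₁,m₂)=(1/2,-1): CG² = 8/35, CG = −√(8/35)   ← matches the target
  (m₁,m₂)=(-1/2,0): CG² = 8/105, CG = +√(8/105)
  (m₁,m₂)=(-3/2,1): CG² = 1/35, CG = +√(1/35)
  (m₁,m₂)=(-5/2,2): CG² = 5/14, CG = −√(5/14)
Pairs with CG² = 8/35: (1/2,-1): −√(8/35)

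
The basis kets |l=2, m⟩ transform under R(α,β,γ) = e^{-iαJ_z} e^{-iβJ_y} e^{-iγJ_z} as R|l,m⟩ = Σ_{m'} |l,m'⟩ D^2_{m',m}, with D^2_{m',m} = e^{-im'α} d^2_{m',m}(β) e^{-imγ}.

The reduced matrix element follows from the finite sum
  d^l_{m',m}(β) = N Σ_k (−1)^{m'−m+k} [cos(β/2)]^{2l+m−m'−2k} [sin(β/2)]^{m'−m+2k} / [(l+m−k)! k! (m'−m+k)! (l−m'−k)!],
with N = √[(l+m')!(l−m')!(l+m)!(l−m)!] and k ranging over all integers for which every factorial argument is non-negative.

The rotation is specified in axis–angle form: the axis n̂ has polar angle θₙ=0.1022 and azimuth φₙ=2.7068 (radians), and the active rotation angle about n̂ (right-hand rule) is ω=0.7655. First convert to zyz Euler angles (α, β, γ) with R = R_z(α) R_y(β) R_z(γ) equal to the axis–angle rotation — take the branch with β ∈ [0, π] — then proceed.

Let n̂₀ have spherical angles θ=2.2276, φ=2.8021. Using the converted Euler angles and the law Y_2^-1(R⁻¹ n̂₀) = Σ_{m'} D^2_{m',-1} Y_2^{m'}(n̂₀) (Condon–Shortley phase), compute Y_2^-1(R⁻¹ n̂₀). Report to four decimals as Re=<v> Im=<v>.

Re=0.1485 Im=0.3373

Axis–angle → zyz. n̂ = (sinθₙcosφₙ, sinθₙsinφₙ, cosθₙ) = (-0.092530, +0.042974, +0.994782), ω = 0.7655.
R = I cosω + sinω [n̂]ₓ + (1−cosω) n̂n̂ᵀ gives
  R = [+0.723424, -0.690391, +0.004099; +0.688173, +0.721551, +0.076039; -0.055454, -0.052188, +0.997096]
β = atan2(√(R₁₃²+R₂₃²), R₃₃) = 0.076223; α = atan2(R₂₃, R₁₃) mod 2π = 1.516945; γ = atan2(R₃₂, −R₃₁) mod 2π = 5.528123
Need the full column D^2_{m',-1} for m'=−2..2 at α=1.5169, β=0.0762, γ=5.5281.
cos(β/2)=0.999274, sin(β/2)=0.038103
d^2_{-2,-1}: single k=1 term ⇒ +0.076039;  D = -0.049451+0.057763i
d^2_{-1,-1}: k∈[0..1] ⇒ +0.997099 -0.004349 = +0.992749;  D = +0.718292+0.685279i
d^2_{0,-1}: k∈[0..1] ⇒ -0.093129 +0.000135 = -0.092993;  D = -0.067720+0.063731i
d^2_{1,-1}: k∈[0..1] ⇒ +0.004349 -0.000002 = +0.004347;  D = -0.002804-0.003321i
d^2_{2,-1}: single k=0 term ⇒ -0.000111;  D = +0.000088-0.000067i
Y_2^{m'}(θ=2.2276,φ=2.8021) and Σ D·Y over m':
  (-0.0495+0.0578i)·(+0.1885+0.1521i)  (+0.7183+0.6853i)·(+0.3522+0.1244i)  (-0.0677+0.0637i)·(+0.0374+0.0000i)  (-0.0028-0.0033i)·(-0.3522+0.1244i)  (+0.0001-0.0001i)·(+0.1885-0.1521i)
Y_2^-1(R⁻¹ n̂) = +0.148533+0.337287i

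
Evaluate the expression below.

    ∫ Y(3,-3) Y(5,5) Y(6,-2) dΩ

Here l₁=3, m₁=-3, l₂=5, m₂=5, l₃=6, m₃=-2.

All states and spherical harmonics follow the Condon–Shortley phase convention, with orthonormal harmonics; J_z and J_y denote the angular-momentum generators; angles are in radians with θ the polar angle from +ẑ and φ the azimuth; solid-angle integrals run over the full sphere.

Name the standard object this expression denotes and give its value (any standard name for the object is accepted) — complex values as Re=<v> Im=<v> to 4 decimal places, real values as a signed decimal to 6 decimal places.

This is a Gaunt coefficient — the integral of a triple product of spherical harmonics over the sphere.
Checks pass: Σm=0; 14 even; l₃=6∈[2,8].
(2·3+1)(2·5+1)(2·6+1) = 1001
Δ: 2! 4! 8! / 15! → 1/675675
sum: t=0:+1/8640 t=1:−1/2304 t=2:+1/8640 = -7/34560
3j²(3 5 6; 0 0 0) = Δ·Π!·Σ² = 7/429  (sign -1)
sum: t=2:+1/1935360 = 1/1935360
3j²(3 5 6; -3 5 -2) = Δ·Π!·Σ² = 1/1001  (sign +1)
combine: 4πI² = 1001·7/429·1/1001 = 7/429
take √, sign -1: I = -0.03603425

Gaunt coefficient, -0.036034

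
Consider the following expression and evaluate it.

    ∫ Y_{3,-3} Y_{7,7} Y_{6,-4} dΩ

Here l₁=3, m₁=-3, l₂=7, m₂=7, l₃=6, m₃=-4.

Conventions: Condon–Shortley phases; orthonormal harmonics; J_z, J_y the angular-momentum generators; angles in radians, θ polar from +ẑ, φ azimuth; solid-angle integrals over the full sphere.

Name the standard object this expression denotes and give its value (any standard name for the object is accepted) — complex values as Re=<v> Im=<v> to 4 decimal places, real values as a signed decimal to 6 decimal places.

Gaunt coefficient, +0.105068

This is a Gaunt coefficient — the integral of a triple product of spherical harmonics over the sphere.
Checks pass: Σm=0; 16 even; l₃=6∈[4,10].
(2·3+1)(2·7+1)(2·6+1) = 1365
Δ: 4! 2! 10! / 17! → 1/2042040
sum: t=1:−1/207360 t=2:+1/57600 t=3:−1/207360 = 1/129600
3j²(3 7 6; 0 0 0) = Δ·Π!·Σ² = 168/12155  (sign +1)
sum: t=4:+1/174182400 = 1/174182400
3j²(3 7 6; -3 7 -4) = Δ·Π!·Σ² = 1/136  (sign +1)
combine: 4πI² = 1365·168/12155·1/136 = 441/3179
take √, sign +1: I = 0.10506767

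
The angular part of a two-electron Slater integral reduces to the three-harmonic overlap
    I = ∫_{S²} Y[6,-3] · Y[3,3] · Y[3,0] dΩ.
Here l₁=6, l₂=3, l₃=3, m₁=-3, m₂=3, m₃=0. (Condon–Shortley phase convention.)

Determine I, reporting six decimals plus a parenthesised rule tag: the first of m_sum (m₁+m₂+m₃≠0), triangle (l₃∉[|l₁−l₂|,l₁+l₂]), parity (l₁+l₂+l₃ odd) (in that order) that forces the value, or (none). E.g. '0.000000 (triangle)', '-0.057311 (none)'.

m-sum 0 ✓  L=12 even ✓  3≤3≤9 ✓
Π(2lᵢ+1) = 13×7×7 = 637
triangle coeff Δ(6,3,3) = 1/12012
Σ_t [3,3]: t=3:−1/1296 = -1/1296
(3j)²=100/3003 [(6 3 3; 0 0 0)], sign=+1
Σ_t [6,6]: t=6:+1/25920 = 1/25920
(3j)²=1/143 [(6 3 3; -3 3 0)], sign=-1
⇒ 4πI² = 700/4719
I = (-1)√(700/4719/(4π)) = -0.10864734
No selection rule forces the value: the integral is nonzero (none).

-0.108647 (none)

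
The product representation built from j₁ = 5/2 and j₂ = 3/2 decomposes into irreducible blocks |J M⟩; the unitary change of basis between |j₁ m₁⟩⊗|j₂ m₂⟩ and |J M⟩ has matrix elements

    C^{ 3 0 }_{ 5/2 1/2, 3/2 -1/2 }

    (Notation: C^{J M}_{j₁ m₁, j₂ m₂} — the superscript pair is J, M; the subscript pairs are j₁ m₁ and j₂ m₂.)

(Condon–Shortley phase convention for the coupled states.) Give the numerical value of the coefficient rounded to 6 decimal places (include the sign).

√[7·1!4!2!/8! · 3!2!1!2!3!3!] = √(36/5)
  +(−1)^0/∏(0,1,2,1,2,1)! = 1/4  (running 1/4)
  +(−1)^1/∏(1,0,1,0,3,2)! = -1/12  (running 1/6)
⟨..|..⟩ = √(36/5)·(1/6) = +0.447214

+0.447214  (= +√(1/5))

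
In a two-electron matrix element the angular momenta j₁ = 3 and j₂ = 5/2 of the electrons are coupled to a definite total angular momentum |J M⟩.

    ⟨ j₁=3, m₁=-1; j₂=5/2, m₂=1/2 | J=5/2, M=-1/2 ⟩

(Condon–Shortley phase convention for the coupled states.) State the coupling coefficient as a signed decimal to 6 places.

j₁+j₂−J=3  J+j₁−j₂=3  J−j₁+j₂=2  j₁+j₂+J+1=9
(j₁±m₁, j₂±m₂, J±M) = (2,4,3,2,2,3)
P² = 288/35
sum k=1..3:
  [1] −1/24 = -1/24
  [2] +1/4 = 1/4
  [3] −1/24 = -1/24
S = 1/6
C² = P²·S² = 8/35 ; C = +0.478091

+0.478091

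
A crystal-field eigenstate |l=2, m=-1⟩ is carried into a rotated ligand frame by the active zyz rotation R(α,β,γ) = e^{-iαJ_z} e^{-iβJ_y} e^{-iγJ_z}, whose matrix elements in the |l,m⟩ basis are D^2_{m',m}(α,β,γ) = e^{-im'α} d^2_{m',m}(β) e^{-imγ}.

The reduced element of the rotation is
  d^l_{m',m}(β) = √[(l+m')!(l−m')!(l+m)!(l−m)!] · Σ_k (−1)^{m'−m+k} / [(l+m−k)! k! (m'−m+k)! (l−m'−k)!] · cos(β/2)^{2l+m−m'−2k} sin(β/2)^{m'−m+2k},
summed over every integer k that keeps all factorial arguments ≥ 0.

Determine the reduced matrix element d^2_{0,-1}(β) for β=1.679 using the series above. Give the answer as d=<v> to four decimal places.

d^2_{0,-1}(β=1.6790) via the finite sum:
c=cos(1.679000/2)=0.667835, s=sin(1.679000/2)=0.744309; N=√[2·2·1·6]=4.898979
The bounds max(0,m−m')=0 and min(l+m,l−m')=1 give 2 terms
  k=0: (−1)^1·4.8990/(2)·0.6678^3·0.7443^1 = -0.543046
  k=1: (−1)^2·4.8990/(2)·0.6678^1·0.7443^3 = +0.674536
d^2_{0,-1}(1.6790) = -0.543046 +0.674536 = +0.131490

d=0.1315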